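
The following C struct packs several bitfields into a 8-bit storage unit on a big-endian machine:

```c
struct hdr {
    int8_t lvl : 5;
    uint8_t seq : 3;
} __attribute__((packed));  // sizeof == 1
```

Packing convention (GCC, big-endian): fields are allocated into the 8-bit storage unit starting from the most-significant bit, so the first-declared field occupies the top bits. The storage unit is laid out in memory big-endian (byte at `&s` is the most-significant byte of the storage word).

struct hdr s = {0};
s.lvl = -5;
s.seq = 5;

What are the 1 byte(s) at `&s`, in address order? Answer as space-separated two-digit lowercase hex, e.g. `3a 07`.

dd

lvl:5 = -5 → 0x1b << 3 → word 0xd8
seq:3 = 5 → 0x5 << 0 → word 0xdd
word = 0xdd → big-endian bytes:
  [0]=0xdd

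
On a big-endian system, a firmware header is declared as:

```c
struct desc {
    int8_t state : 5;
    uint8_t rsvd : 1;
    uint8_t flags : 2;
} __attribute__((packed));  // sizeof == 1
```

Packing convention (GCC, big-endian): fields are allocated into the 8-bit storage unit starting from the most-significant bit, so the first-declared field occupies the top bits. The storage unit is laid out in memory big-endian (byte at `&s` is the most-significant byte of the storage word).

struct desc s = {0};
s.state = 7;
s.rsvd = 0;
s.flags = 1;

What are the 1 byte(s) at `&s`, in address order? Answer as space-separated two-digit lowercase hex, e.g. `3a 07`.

39

[3+:5] state=7 & 0x1f = 0x7; word=0x38
[2+:1] rsvd=0 & 0x1 = 0x0; word=0x38
[0+:2] flags=1 & 0x3 = 0x1; word=0x39
word = 0x39 → big-endian bytes:
  [0]=0x39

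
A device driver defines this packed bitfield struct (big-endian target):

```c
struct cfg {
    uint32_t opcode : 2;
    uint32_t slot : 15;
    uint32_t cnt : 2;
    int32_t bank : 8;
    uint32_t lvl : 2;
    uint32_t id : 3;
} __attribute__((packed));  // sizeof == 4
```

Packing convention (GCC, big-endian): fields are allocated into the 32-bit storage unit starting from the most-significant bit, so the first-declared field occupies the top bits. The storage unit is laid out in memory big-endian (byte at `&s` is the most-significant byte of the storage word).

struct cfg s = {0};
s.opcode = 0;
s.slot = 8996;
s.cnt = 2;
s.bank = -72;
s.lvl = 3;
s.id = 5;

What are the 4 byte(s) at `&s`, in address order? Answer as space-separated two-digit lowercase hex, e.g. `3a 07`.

11 92 57 1d

[30+:2] opcode=0 & 0x3 = 0x0; word=0x00000000
[15+:15] slot=8996 & 0x7fff = 0x2324; word=0x11920000
[13+:2] cnt=2 & 0x3 = 0x2; word=0x11924000
[5+:8] bank=-72 & 0xff = 0xb8; word=0x11925700
[3+:2] lvl=3 & 0x3 = 0x3; word=0x11925718
[0+:3] id=5 & 0x7 = 0x5; word=0x1192571d
word = 0x1192571d → big-endian bytes:
  [0]=0x11  [1]=0x92  [2]=0x57  [3]=0x1d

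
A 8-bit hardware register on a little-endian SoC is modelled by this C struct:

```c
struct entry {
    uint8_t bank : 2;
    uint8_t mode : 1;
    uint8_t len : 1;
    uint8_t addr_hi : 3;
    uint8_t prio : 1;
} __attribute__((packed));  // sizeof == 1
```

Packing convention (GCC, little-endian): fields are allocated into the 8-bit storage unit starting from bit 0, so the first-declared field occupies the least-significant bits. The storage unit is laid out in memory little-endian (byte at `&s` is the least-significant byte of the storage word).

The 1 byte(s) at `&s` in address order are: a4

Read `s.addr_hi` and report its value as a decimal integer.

2

[0]=0xa4 (little-endian) → word 0xa4
bank [0+:2] = (word>>0) & 0x3 = 0
mode [2+:1] = (word>>2) & 0x1 = 1
len [3+:1] = (word>>3) & 0x1 = 0
addr_hi [4+:3] = (word>>4) & 0x7 = 2  ←
prio [7+:1] = (word>>7) & 0x1 = 1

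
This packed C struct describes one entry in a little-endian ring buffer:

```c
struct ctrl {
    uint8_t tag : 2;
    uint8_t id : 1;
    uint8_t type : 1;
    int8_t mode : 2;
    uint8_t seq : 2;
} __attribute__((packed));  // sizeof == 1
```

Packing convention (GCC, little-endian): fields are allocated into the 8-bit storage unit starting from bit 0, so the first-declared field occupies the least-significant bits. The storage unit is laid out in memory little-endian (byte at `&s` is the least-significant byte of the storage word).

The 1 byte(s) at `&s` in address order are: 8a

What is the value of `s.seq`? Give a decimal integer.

[0]=0x8a (little-endian) → word 0x8a
tag [0+:2] = (word>>0) & 0x3 = 2
id [2+:1] = (word>>2) & 0x1 = 0
type [3+:1] = (word>>3) & 0x1 = 1
mode [4+:2] = (word>>4) & 0x3 = 0
seq [6+:2] = (word>>6) & 0x3 = 2  ←

2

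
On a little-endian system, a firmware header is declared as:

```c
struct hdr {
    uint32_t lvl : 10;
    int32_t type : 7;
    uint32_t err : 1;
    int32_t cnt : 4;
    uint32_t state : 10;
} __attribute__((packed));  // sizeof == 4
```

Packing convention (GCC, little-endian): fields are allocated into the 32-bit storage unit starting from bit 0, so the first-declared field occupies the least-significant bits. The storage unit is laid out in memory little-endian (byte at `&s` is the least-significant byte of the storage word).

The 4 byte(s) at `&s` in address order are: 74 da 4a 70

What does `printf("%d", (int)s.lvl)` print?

[0]=0x74 [1]=0xda [2]=0x4a [3]=0x70 (little-endian) → word 0x704ada74
lvl:10 @ bit 0 → (0x704ada74>>0)&0x3ff = 0x274  ←
type:7 @ bit 10 → (0x704ada74>>10)&0x7f = 0x36
err:1 @ bit 17 → (0x704ada74>>17)&0x1 = 0x1
cnt:4 @ bit 18 → (0x704ada74>>18)&0xf = 0x2
state:10 @ bit 22 → (0x704ada74>>22)&0x3ff = 0x1c1

628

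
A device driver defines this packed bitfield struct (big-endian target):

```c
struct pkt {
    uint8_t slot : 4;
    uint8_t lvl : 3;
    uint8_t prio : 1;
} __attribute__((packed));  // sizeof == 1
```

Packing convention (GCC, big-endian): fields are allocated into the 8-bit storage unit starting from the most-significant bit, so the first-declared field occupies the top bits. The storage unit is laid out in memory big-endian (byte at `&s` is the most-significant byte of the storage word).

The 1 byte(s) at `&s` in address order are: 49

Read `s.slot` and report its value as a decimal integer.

[0]=0x49 (big-endian) → word 0x49
slot:4 @ bit 4 → (0x49>>4)&0xf = 0x4  ←
lvl:3 @ bit 1 → (0x49>>1)&0x7 = 0x4
prio:1 @ bit 0 → (0x49>>0)&0x1 = 0x1

4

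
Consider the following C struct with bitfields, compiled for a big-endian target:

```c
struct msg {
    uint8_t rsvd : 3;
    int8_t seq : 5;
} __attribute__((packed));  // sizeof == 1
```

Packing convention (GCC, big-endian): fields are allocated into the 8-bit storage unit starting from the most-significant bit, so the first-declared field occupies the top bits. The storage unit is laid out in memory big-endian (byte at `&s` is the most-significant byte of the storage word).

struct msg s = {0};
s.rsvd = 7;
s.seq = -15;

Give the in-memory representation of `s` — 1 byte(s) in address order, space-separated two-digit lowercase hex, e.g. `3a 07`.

[5+:3] rsvd=7 & 0x7 = 0x7; word=0xe0
[0+:5] seq=-15 & 0x1f = 0x11; word=0xf1
word = 0xf1 → big-endian bytes:
  [0]=0xf1

f1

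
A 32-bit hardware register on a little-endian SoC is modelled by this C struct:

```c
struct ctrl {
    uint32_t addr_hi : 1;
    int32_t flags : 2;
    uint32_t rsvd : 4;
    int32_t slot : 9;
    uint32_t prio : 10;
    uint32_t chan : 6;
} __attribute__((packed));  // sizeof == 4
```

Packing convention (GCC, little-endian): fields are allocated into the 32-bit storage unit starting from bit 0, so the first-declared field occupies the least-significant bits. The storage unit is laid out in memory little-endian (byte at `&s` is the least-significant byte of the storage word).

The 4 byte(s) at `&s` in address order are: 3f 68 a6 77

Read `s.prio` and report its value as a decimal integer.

934

[0]=0x3f [1]=0x68 [2]=0xa6 [3]=0x77 (little-endian) → word 0x77a6683f
addr_hi [0+:1] = (word>>0) & 0x1 = 1
flags [1+:2] = (word>>1) & 0x3 = 3
rsvd [3+:4] = (word>>3) & 0xf = 7
slot [7+:9] = (word>>7) & 0x1ff = 208
prio [16+:10] = (word>>16) & 0x3ff = 934  ←
chan [26+:6] = (word>>26) & 0x3f = 29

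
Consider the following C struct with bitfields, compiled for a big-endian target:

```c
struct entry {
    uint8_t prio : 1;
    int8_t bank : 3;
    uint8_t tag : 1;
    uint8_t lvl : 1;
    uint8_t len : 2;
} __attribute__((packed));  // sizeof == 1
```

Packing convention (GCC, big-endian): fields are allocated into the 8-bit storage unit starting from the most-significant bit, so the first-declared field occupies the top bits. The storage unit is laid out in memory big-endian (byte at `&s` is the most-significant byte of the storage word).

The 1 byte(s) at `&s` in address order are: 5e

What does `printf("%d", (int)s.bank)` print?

-3

[0]=0x5e (big-endian) → word 0x5e
prio:1 @ bit 7 → (0x5e>>7)&0x1 = 0x0
bank:3 @ bit 4 → (0x5e>>4)&0x7 = 0x5  ←
tag:1 @ bit 3 → (0x5e>>3)&0x1 = 0x1
lvl:1 @ bit 2 → (0x5e>>2)&0x1 = 0x1
len:2 @ bit 0 → (0x5e>>0)&0x3 = 0x2
bank signed 3b, MSB=1: 5 - 8 = -3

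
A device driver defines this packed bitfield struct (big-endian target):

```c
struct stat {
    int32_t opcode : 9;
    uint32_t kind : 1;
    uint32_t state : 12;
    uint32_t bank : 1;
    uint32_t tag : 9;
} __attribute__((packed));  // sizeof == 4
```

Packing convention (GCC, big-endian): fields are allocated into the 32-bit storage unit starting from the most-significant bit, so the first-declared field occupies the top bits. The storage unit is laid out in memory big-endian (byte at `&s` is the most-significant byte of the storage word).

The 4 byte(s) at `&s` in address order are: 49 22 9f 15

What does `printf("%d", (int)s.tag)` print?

[0]=0x49 [1]=0x22 [2]=0x9f [3]=0x15 (big-endian) → word 0x49229f15
opcode [23+:9] = (word>>23) & 0x1ff = 146
kind [22+:1] = (word>>22) & 0x1 = 0
state [10+:12] = (word>>10) & 0xfff = 2215
bank [9+:1] = (word>>9) & 0x1 = 1
tag [0+:9] = (word>>0) & 0x1ff = 277  ←

277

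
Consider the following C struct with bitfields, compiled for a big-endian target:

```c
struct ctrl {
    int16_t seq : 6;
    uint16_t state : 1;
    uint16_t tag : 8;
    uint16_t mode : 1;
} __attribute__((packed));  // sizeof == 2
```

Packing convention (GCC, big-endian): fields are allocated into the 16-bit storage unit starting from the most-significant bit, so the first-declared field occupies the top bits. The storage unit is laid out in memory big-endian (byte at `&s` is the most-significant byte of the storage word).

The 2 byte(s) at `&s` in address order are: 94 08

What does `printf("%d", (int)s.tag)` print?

4

[0]=0x94 [1]=0x08 (big-endian) → word 0x9408
seq [10+:6] = (word>>10) & 0x3f = 37
state [9+:1] = (word>>9) & 0x1 = 0
tag [1+:8] = (word>>1) & 0xff = 4  ←
mode [0+:1] = (word>>0) & 0x1 = 0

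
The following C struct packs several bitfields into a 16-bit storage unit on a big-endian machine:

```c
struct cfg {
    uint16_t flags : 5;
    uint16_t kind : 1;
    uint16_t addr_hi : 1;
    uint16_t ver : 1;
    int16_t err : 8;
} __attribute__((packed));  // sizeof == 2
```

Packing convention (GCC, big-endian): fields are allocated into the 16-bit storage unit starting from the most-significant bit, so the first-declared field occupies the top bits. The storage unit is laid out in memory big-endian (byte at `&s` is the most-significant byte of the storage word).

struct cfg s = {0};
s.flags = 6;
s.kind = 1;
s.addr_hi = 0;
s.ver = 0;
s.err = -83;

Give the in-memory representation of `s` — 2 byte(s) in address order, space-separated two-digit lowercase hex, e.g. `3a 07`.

flags (5b) val=6 bits=0x6 at bit 11: 0x3000
kind (1b) val=1 bits=0x1 at bit 10: 0x3400
addr_hi (1b) val=0 bits=0x0 at bit 9: 0x3400
ver (1b) val=0 bits=0x0 at bit 8: 0x3400
err (8b) val=-83 bits=0xad at bit 0: 0x34ad
word = 0x34ad → big-endian bytes:
  [0]=0x34  [1]=0xad

34 ad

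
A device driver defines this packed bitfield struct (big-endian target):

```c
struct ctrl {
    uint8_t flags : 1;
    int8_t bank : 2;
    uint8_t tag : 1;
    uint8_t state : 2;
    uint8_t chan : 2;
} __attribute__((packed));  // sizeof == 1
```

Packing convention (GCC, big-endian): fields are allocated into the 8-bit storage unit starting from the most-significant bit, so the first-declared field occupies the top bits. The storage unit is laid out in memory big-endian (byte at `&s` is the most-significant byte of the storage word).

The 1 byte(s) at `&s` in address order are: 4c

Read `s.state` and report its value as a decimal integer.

3

[0]=0x4c (big-endian) → word 0x4c
flags [7+:1] = (word>>7) & 0x1 = 0
bank [5+:2] = (word>>5) & 0x3 = 2
tag [4+:1] = (word>>4) & 0x1 = 0
state [2+:2] = (word>>2) & 0x3 = 3  ←
chan [0+:2] = (word>>0) & 0x3 = 0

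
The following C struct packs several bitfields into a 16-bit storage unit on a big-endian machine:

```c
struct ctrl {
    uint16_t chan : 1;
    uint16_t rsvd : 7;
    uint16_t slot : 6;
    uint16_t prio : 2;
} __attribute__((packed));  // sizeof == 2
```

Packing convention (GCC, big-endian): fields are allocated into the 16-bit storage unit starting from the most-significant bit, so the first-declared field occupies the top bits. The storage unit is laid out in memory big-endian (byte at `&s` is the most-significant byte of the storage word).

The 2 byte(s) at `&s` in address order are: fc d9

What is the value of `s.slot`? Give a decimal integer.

[0]=0xfc [1]=0xd9 (big-endian) → word 0xfcd9
chan [15+:1] = (word>>15) & 0x1 = 1
rsvd [8+:7] = (word>>8) & 0x7f = 124
slot [2+:6] = (word>>2) & 0x3f = 54  ←
prio [0+:2] = (word>>0) & 0x3 = 1

54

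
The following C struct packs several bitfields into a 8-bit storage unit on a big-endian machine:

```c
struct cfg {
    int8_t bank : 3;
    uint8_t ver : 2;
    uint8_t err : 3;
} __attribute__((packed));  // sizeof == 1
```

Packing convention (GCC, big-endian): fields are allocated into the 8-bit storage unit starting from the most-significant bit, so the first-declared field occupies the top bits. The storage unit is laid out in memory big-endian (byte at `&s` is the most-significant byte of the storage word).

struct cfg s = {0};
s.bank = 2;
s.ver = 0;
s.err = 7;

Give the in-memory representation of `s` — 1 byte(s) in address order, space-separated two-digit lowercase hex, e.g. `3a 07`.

[5+:3] bank=2 & 0x7 = 0x2; word=0x40
[3+:2] ver=0 & 0x3 = 0x0; word=0x40
[0+:3] err=7 & 0x7 = 0x7; word=0x47
word = 0x47 → big-endian bytes:
  [0]=0x47

47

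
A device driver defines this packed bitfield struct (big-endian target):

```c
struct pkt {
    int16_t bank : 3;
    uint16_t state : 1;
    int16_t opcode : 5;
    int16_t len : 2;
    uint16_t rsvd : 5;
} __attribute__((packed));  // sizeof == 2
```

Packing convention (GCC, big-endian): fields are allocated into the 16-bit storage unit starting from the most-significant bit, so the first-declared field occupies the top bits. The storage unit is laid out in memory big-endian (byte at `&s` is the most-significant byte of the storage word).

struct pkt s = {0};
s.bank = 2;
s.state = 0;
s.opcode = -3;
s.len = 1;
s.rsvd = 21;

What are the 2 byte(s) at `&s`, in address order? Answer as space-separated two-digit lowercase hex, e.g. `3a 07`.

4e b5

bank (3b) val=2 bits=0x2 at bit 13: 0x4000
state (1b) val=0 bits=0x0 at bit 12: 0x4000
opcode (5b) val=-3 bits=0x1d at bit 7: 0x4e80
len (2b) val=1 bits=0x1 at bit 5: 0x4ea0
rsvd (5b) val=21 bits=0x15 at bit 0: 0x4eb5
word = 0x4eb5 → big-endian bytes:
  [0]=0x4e  [1]=0xb5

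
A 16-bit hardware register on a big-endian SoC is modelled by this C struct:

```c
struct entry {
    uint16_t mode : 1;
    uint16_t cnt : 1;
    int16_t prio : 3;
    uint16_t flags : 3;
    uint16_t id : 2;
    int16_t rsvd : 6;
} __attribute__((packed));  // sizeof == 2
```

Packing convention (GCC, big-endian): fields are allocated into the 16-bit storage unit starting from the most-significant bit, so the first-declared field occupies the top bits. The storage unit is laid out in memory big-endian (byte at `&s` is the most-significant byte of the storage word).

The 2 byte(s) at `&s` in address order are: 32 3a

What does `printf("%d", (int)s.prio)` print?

[0]=0x32 [1]=0x3a (big-endian) → word 0x323a
mode [15+:1] = (word>>15) & 0x1 = 0
cnt [14+:1] = (word>>14) & 0x1 = 0
prio [11+:3] = (word>>11) & 0x7 = 6  ←
flags [8+:3] = (word>>8) & 0x7 = 2
id [6+:2] = (word>>6) & 0x3 = 0
rsvd [0+:6] = (word>>0) & 0x3f = 58
prio signed 3b, MSB=1: 6 - 8 = -2

-2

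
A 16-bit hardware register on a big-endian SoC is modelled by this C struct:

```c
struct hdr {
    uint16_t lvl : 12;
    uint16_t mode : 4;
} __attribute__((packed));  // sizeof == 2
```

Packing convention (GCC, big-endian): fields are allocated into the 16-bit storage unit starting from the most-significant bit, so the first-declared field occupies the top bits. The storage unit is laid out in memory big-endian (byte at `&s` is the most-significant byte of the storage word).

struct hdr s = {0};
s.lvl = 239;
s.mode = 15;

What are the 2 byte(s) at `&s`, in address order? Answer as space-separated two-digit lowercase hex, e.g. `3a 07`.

0e ff

[4+:12] lvl=239 & 0xfff = 0xef; word=0x0ef0
[0+:4] mode=15 & 0xf = 0xf; word=0x0eff
word = 0x0eff → big-endian bytes:
  [0]=0x0e  [1]=0xff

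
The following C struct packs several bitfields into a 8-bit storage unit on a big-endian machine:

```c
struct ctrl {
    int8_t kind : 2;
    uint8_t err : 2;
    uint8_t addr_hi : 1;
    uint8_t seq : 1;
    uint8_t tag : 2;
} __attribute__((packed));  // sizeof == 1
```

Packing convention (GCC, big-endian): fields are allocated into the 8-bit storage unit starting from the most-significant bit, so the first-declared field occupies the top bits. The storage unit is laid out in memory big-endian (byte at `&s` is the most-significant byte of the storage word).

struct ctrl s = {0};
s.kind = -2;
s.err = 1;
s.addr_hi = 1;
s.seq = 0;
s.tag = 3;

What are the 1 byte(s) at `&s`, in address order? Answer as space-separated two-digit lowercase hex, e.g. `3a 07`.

kind (2b) val=-2 bits=0x2 at bit 6: 0x80
err (2b) val=1 bits=0x1 at bit 4: 0x90
addr_hi (1b) val=1 bits=0x1 at bit 3: 0x98
seq (1b) val=0 bits=0x0 at bit 2: 0x98
tag (2b) val=3 bits=0x3 at bit 0: 0x9b
word = 0x9b → big-endian bytes:
  [0]=0x9b

9b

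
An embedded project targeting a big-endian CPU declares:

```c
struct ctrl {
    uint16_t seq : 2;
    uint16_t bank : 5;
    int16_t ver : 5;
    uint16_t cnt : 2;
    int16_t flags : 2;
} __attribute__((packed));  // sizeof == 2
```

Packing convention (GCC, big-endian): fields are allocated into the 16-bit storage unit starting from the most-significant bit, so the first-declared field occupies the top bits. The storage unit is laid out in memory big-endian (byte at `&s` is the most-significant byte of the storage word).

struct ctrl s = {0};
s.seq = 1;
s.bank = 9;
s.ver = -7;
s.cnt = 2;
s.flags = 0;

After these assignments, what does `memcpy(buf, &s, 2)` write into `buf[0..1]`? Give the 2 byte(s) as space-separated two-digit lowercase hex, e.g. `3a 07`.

seq:2 = 1 → 0x1 << 14 → word 0x4000
bank:5 = 9 → 0x9 << 9 → word 0x5200
ver:5 = -7 → 0x19 << 4 → word 0x5390
cnt:2 = 2 → 0x2 << 2 → word 0x5398
flags:2 = 0 → 0x0 << 0 → word 0x5398
word = 0x5398 → big-endian bytes:
  [0]=0x53  [1]=0x98

53 98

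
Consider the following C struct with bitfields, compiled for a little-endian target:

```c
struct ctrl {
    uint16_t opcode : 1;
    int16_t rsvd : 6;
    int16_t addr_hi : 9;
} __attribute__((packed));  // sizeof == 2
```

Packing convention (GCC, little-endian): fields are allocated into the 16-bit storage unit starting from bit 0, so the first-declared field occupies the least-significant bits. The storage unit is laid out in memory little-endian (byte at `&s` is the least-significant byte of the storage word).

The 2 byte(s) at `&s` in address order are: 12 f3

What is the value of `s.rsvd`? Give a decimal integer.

[0]=0x12 [1]=0xf3 (little-endian) → word 0xf312
opcode:1 @ bit 0 → (0xf312>>0)&0x1 = 0x0
rsvd:6 @ bit 1 → (0xf312>>1)&0x3f = 0x9  ←
addr_hi:9 @ bit 7 → (0xf312>>7)&0x1ff = 0x1e6
rsvd signed 6b, MSB=0: value = 9

9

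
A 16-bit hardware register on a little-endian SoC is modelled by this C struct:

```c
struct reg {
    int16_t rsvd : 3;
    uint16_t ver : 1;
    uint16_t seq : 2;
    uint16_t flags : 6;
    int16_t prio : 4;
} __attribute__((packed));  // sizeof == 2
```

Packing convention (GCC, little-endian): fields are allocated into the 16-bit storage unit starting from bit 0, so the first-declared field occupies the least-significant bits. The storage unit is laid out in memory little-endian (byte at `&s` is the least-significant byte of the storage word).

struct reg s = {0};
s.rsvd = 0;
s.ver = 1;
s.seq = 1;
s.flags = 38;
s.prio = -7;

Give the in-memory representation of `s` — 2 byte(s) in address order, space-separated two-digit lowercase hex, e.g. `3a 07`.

rsvd (3b) val=0 bits=0x0 at bit 0: 0x0000
ver (1b) val=1 bits=0x1 at bit 3: 0x0008
seq (2b) val=1 bits=0x1 at bit 4: 0x0018
flags (6b) val=38 bits=0x26 at bit 6: 0x0998
prio (4b) val=-7 bits=0x9 at bit 12: 0x9998
word = 0x9998 → little-endian bytes:
  [0]=0x98  [1]=0x99

98 99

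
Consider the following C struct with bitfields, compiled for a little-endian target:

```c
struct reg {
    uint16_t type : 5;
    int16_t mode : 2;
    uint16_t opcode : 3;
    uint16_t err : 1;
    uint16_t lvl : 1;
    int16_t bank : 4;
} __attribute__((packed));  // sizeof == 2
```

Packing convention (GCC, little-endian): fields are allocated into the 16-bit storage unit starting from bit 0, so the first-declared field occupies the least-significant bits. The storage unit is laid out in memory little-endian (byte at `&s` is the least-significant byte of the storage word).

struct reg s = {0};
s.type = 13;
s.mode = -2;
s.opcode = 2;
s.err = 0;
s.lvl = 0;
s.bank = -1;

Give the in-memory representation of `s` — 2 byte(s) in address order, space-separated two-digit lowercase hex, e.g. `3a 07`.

4d f1

type (5b) val=13 bits=0xd at bit 0: 0x000d
mode (2b) val=-2 bits=0x2 at bit 5: 0x004d
opcode (3b) val=2 bits=0x2 at bit 7: 0x014d
err (1b) val=0 bits=0x0 at bit 10: 0x014d
lvl (1b) val=0 bits=0x0 at bit 11: 0x014d
bank (4b) val=-1 bits=0xf at bit 12: 0xf14d
word = 0xf14d → little-endian bytes:
  [0]=0x4d  [1]=0xf1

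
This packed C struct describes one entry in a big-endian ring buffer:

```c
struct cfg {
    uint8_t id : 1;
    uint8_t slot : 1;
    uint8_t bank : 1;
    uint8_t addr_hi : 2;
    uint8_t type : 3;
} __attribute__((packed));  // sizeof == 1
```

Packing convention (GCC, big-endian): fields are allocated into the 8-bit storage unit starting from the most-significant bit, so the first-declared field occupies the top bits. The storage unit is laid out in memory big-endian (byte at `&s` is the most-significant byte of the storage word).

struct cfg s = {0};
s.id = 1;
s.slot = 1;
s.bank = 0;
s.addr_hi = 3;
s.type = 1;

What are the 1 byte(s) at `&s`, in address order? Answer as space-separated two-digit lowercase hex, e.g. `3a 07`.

d9

[7+:1] id=1 & 0x1 = 0x1; word=0x80
[6+:1] slot=1 & 0x1 = 0x1; word=0xc0
[5+:1] bank=0 & 0x1 = 0x0; word=0xc0
[3+:2] addr_hi=3 & 0x3 = 0x3; word=0xd8
[0+:3] type=1 & 0x7 = 0x1; word=0xd9
word = 0xd9 → big-endian bytes:
  [0]=0xd9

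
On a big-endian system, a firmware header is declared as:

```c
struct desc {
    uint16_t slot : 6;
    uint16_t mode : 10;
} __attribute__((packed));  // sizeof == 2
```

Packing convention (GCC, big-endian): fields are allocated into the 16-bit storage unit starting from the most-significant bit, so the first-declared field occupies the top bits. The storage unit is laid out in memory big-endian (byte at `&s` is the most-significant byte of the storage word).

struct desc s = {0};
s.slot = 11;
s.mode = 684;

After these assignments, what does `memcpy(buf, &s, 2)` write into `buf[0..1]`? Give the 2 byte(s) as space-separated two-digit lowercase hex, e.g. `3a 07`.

slot (6b) val=11 bits=0xb at bit 10: 0x2c00
mode (10b) val=684 bits=0x2ac at bit 0: 0x2eac
word = 0x2eac → big-endian bytes:
  [0]=0x2e  [1]=0xac

2e ac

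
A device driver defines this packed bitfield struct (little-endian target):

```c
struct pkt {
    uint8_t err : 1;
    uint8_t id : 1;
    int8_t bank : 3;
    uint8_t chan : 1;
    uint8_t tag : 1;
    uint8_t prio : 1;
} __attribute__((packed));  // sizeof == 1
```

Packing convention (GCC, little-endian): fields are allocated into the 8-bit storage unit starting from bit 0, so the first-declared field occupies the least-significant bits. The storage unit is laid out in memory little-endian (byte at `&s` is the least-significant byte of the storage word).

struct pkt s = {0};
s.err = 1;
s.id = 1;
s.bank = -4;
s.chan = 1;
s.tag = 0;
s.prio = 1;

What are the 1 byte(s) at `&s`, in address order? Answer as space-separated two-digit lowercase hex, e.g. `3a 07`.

[0+:1] err=1 & 0x1 = 0x1; word=0x01
[1+:1] id=1 & 0x1 = 0x1; word=0x03
[2+:3] bank=-4 & 0x7 = 0x4; word=0x13
[5+:1] chan=1 & 0x1 = 0x1; word=0x33
[6+:1] tag=0 & 0x1 = 0x0; word=0x33
[7+:1] prio=1 & 0x1 = 0x1; word=0xb3
word = 0xb3 → little-endian bytes:
  [0]=0xb3

b3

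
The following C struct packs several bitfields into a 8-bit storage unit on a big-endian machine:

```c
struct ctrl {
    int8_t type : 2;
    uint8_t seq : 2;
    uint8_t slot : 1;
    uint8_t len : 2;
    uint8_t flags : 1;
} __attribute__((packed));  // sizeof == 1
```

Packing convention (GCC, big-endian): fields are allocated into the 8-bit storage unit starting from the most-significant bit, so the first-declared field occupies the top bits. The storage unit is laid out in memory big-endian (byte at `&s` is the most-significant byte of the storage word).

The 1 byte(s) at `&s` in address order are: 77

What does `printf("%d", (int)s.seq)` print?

3

[0]=0x77 (big-endian) → word 0x77
type [6+:2] = (word>>6) & 0x3 = 1
seq [4+:2] = (word>>4) & 0x3 = 3  ←
slot [3+:1] = (word>>3) & 0x1 = 0
len [1+:2] = (word>>1) & 0x3 = 3
flags [0+:1] = (word>>0) & 0x1 = 1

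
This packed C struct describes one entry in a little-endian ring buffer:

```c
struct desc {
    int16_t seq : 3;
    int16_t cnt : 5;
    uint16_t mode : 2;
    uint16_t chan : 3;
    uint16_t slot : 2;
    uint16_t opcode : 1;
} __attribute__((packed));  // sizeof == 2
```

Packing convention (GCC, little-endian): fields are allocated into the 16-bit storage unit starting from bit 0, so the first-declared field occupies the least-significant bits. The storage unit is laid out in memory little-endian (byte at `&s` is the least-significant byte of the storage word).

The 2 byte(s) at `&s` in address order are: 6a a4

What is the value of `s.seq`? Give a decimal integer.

[0]=0x6a [1]=0xa4 (little-endian) → word 0xa46a
seq:3 @ bit 0 → (0xa46a>>0)&0x7 = 0x2  ←
cnt:5 @ bit 3 → (0xa46a>>3)&0x1f = 0xd
mode:2 @ bit 8 → (0xa46a>>8)&0x3 = 0x0
chan:3 @ bit 10 → (0xa46a>>10)&0x7 = 0x1
slot:2 @ bit 13 → (0xa46a>>13)&0x3 = 0x1
opcode:1 @ bit 15 → (0xa46a>>15)&0x1 = 0x1
seq signed 3b, MSB=0: value = 2

2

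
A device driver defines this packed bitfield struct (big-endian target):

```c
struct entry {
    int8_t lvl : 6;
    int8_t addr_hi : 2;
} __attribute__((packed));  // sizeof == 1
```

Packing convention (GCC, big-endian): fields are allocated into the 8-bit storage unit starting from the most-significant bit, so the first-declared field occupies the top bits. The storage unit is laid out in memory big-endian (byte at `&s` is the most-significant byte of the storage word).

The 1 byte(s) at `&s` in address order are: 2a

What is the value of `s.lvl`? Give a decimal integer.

10

[0]=0x2a (big-endian) → word 0x2a
lvl [2+:6] = (word>>2) & 0x3f = 10  ←
addr_hi [0+:2] = (word>>0) & 0x3 = 2
lvl signed 6b, MSB=0: value = 10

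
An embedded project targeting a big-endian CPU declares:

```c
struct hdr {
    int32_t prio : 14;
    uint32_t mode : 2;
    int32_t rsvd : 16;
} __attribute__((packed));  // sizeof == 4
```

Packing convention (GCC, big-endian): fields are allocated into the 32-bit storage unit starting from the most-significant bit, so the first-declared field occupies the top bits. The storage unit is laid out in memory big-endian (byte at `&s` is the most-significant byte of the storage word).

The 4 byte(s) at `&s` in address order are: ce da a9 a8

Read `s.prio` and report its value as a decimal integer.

-3146

[0]=0xce [1]=0xda [2]=0xa9 [3]=0xa8 (big-endian) → word 0xcedaa9a8
prio [18+:14] = (word>>18) & 0x3fff = 13238  ←
mode [16+:2] = (word>>16) & 0x3 = 2
rsvd [0+:16] = (word>>0) & 0xffff = 43432
prio signed 14b, MSB=1: 13238 - 16384 = -3146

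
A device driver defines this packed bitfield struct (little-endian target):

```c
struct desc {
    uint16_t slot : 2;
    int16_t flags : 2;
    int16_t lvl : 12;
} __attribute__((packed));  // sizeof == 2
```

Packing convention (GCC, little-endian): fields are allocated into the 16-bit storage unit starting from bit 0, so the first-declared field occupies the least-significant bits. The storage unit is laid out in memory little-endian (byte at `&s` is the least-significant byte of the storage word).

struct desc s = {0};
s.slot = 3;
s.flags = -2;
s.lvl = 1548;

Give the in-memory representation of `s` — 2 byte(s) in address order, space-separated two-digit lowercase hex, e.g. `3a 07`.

cb 60

[0+:2] slot=3 & 0x3 = 0x3; word=0x0003
[2+:2] flags=-2 & 0x3 = 0x2; word=0x000b
[4+:12] lvl=1548 & 0xfff = 0x60c; word=0x60cb
word = 0x60cb → little-endian bytes:
  [0]=0xcb  [1]=0x60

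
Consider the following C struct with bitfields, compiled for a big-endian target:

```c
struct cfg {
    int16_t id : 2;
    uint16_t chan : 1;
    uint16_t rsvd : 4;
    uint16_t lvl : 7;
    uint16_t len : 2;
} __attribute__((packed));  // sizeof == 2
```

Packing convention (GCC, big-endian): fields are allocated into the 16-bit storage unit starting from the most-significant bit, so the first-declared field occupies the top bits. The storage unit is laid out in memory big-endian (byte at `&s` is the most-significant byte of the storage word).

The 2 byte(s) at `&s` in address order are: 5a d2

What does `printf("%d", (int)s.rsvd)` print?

13

[0]=0x5a [1]=0xd2 (big-endian) → word 0x5ad2
id:2 @ bit 14 → (0x5ad2>>14)&0x3 = 0x1
chan:1 @ bit 13 → (0x5ad2>>13)&0x1 = 0x0
rsvd:4 @ bit 9 → (0x5ad2>>9)&0xf = 0xd  ←
lvl:7 @ bit 2 → (0x5ad2>>2)&0x7f = 0x34
len:2 @ bit 0 → (0x5ad2>>0)&0x3 = 0x2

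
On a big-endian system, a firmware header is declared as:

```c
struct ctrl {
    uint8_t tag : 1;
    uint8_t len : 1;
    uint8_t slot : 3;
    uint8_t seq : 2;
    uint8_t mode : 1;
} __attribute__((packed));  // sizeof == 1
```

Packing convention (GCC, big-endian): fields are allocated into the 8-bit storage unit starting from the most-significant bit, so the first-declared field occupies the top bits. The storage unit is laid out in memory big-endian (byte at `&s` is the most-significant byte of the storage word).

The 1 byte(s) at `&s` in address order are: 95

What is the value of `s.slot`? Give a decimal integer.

[0]=0x95 (big-endian) → word 0x95
tag:1 @ bit 7 → (0x95>>7)&0x1 = 0x1
len:1 @ bit 6 → (0x95>>6)&0x1 = 0x0
slot:3 @ bit 3 → (0x95>>3)&0x7 = 0x2  ←
seq:2 @ bit 1 → (0x95>>1)&0x3 = 0x2
mode:1 @ bit 0 → (0x95>>0)&0x1 = 0x1

2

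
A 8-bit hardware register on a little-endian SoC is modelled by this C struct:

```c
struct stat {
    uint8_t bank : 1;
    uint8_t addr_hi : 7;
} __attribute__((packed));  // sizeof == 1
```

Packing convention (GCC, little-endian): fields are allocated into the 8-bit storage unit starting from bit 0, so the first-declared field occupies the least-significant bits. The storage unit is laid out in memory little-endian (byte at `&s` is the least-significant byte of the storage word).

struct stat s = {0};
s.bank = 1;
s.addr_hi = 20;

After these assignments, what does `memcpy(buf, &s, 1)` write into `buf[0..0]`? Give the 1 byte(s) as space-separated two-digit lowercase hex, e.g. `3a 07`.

[0+:1] bank=1 & 0x1 = 0x1; word=0x01
[1+:7] addr_hi=20 & 0x7f = 0x14; word=0x29
word = 0x29 → little-endian bytes:
  [0]=0x29

29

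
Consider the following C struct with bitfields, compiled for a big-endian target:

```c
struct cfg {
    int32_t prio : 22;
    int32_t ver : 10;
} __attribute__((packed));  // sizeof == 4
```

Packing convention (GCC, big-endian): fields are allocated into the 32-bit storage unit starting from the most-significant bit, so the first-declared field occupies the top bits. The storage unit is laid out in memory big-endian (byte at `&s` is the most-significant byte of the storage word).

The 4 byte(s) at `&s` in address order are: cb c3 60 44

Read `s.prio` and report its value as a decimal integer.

[0]=0xcb [1]=0xc3 [2]=0x60 [3]=0x44 (big-endian) → word 0xcbc36044
prio:22 @ bit 10 → (0xcbc36044>>10)&0x3fffff = 0x32f0d8  ←
ver:10 @ bit 0 → (0xcbc36044>>0)&0x3ff = 0x44
prio signed 22b, MSB=1: 3338456 - 4194304 = -855848

-855848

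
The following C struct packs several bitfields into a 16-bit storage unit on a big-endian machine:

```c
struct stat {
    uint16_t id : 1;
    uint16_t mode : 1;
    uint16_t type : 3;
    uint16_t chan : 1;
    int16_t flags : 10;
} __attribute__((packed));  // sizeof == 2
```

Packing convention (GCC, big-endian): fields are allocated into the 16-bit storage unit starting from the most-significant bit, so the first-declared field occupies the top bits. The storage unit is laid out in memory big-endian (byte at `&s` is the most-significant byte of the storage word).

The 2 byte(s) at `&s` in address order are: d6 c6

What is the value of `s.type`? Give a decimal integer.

[0]=0xd6 [1]=0xc6 (big-endian) → word 0xd6c6
id [15+:1] = (word>>15) & 0x1 = 1
mode [14+:1] = (word>>14) & 0x1 = 1
type [11+:3] = (word>>11) & 0x7 = 2  ←
chan [10+:1] = (word>>10) & 0x1 = 1
flags [0+:10] = (word>>0) & 0x3ff = 710

2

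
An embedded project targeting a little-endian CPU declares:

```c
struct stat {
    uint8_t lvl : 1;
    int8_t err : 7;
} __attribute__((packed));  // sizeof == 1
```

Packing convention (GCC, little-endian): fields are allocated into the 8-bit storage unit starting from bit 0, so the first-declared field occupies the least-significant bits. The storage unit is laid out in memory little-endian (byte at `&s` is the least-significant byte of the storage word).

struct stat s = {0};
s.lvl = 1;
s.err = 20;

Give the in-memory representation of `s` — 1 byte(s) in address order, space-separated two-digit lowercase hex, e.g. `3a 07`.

lvl:1 = 1 → 0x1 << 0 → word 0x01
err:7 = 20 → 0x14 << 1 → word 0x29
word = 0x29 → little-endian bytes:
  [0]=0x29

29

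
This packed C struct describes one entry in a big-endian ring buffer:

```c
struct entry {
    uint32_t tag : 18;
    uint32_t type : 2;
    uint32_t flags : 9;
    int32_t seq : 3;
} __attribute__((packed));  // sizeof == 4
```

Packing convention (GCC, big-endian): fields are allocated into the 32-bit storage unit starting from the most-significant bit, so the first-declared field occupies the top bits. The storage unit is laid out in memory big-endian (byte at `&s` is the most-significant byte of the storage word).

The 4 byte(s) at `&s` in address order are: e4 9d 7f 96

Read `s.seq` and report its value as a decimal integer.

[0]=0xe4 [1]=0x9d [2]=0x7f [3]=0x96 (big-endian) → word 0xe49d7f96
tag [14+:18] = (word>>14) & 0x3ffff = 234101
type [12+:2] = (word>>12) & 0x3 = 3
flags [3+:9] = (word>>3) & 0x1ff = 498
seq [0+:3] = (word>>0) & 0x7 = 6  ←
seq signed 3b, MSB=1: 6 - 8 = -2

-2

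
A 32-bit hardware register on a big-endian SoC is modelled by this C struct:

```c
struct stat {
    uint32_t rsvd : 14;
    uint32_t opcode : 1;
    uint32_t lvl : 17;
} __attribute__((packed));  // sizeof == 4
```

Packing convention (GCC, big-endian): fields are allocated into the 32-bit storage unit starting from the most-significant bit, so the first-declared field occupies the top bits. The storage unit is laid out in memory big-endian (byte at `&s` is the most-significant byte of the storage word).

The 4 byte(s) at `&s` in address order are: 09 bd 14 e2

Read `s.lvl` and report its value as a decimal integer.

70882

[0]=0x09 [1]=0xbd [2]=0x14 [3]=0xe2 (big-endian) → word 0x09bd14e2
rsvd:14 @ bit 18 → (0x09bd14e2>>18)&0x3fff = 0x26f
opcode:1 @ bit 17 → (0x09bd14e2>>17)&0x1 = 0x0
lvl:17 @ bit 0 → (0x09bd14e2>>0)&0x1ffff = 0x114e2  ←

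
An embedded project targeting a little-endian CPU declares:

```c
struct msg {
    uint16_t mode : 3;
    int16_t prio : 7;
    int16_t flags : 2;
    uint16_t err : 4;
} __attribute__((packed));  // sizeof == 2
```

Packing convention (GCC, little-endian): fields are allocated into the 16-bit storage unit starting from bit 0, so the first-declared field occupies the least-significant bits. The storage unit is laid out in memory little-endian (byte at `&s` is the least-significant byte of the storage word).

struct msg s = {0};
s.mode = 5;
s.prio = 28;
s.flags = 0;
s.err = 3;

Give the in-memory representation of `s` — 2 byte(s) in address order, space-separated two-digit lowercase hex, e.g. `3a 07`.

e5 30

[0+:3] mode=5 & 0x7 = 0x5; word=0x0005
[3+:7] prio=28 & 0x7f = 0x1c; word=0x00e5
[10+:2] flags=0 & 0x3 = 0x0; word=0x00e5
[12+:4] err=3 & 0xf = 0x3; word=0x30e5
word = 0x30e5 → little-endian bytes:
  [0]=0xe5  [1]=0x30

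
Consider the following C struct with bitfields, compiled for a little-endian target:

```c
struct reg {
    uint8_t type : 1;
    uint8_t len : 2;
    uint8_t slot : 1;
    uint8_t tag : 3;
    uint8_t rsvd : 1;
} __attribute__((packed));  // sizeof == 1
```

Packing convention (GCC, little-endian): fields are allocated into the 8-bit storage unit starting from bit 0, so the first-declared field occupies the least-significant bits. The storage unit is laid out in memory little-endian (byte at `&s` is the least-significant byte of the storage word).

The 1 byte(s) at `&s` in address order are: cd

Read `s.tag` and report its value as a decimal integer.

[0]=0xcd (little-endian) → word 0xcd
type [0+:1] = (word>>0) & 0x1 = 1
len [1+:2] = (word>>1) & 0x3 = 2
slot [3+:1] = (word>>3) & 0x1 = 1
tag [4+:3] = (word>>4) & 0x7 = 4  ←
rsvd [7+:1] = (word>>7) & 0x1 = 1

4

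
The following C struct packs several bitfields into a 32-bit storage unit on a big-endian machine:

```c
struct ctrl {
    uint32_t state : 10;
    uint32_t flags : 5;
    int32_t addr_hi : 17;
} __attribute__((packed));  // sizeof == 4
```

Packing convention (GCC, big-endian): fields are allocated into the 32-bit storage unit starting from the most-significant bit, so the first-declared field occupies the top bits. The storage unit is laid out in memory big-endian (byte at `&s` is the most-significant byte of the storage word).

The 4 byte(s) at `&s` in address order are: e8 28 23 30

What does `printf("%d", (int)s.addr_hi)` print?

[0]=0xe8 [1]=0x28 [2]=0x23 [3]=0x30 (big-endian) → word 0xe8282330
state [22+:10] = (word>>22) & 0x3ff = 928
flags [17+:5] = (word>>17) & 0x1f = 20
addr_hi [0+:17] = (word>>0) & 0x1ffff = 9008  ←
addr_hi signed 17b, MSB=0: value = 9008

9008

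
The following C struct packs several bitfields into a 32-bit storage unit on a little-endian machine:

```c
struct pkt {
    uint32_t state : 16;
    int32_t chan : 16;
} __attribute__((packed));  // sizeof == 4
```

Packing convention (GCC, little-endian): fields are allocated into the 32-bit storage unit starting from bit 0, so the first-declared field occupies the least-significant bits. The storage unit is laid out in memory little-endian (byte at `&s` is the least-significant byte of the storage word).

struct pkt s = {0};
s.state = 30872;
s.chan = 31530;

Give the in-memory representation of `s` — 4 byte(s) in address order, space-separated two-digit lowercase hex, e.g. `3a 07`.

98 78 2a 7b

[0+:16] state=30872 & 0xffff = 0x7898; word=0x00007898
[16+:16] chan=31530 & 0xffff = 0x7b2a; word=0x7b2a7898
word = 0x7b2a7898 → little-endian bytes:
  [0]=0x98  [1]=0x78  [2]=0x2a  [3]=0x7b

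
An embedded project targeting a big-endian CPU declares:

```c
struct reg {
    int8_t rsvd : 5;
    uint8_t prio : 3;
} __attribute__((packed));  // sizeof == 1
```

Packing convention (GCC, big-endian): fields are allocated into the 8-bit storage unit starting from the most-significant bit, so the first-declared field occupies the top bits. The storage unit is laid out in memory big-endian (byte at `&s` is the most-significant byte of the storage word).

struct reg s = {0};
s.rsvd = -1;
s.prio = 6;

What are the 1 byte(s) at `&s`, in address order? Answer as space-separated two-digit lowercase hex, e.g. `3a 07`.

[3+:5] rsvd=-1 & 0x1f = 0x1f; word=0xf8
[0+:3] prio=6 & 0x7 = 0x6; word=0xfe
word = 0xfe → big-endian bytes:
  [0]=0xfe

fe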